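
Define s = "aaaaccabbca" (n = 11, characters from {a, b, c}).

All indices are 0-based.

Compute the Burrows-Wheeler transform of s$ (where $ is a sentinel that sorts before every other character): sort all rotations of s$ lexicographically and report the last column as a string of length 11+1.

ac$aacaabbca

rank  rotation      last
    0  $aaaaccabbca  a
    1  a$aaaaccabbc  c
    2  aaaaccabbca$  $
    3  aaaccabbca$a  a
    4  aaccabbca$aa  a
    5  abbca$aaaacc  c
    6  accabbca$aaa  a
    7  bbca$aaaacca  a
    8  bca$aaaaccab  b
    9  ca$aaaaccabb  b
   10  cabbca$aaaac  c
   11  ccabbca$aaaa  a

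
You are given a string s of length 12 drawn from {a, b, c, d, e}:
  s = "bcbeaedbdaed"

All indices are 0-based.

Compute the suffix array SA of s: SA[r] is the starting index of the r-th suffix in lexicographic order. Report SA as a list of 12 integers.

sorted suffixes:
  #0 SA[0]=9  'aed'
  #1 SA[1]=4  'aedbdaed'
  #2 SA[2]=0  'bcbeaedbdaed'
  #3 SA[3]=7  'bdaed'
  #4 SA[4]=2  'beaedbdaed'
  #5 SA[5]=1  'cbeaedbdaed'
  #6 SA[6]=11  'd'
  #7 SA[7]=8  'daed'
  #8 SA[8]=6  'dbdaed'
  #9 SA[9]=3  'eaedbdaed'
  #10 SA[10]=10  'ed'
  #11 SA[11]=5  'edbdaed'

[9, 4, 0, 7, 2, 1, 11, 8, 6, 3, 10, 5]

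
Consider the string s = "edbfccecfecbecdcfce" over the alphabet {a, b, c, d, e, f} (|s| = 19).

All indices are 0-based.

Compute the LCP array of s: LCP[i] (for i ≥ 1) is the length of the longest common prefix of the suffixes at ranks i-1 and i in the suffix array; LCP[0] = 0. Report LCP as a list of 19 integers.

rank | idx | suffix
   0 |  11 | becdcfce
   1 |   2 | bfccecfecbecdcfce
   2 |  10 | cbecdcfce
   3 |   4 | ccecfecbecdcfce
   4 |  13 | cdcfce
   5 |  17 | ce
   6 |   5 | cecfecbecdcfce
   7 |  15 | cfce
   8 |   7 | cfecbecdcfce
   9 |   1 | dbfccecfecbecdcfce
  10 |  14 | dcfce
  11 |  18 | e
  12 |   9 | ecbecdcfce
  13 |  12 | ecdcfce
  14 |   6 | ecfecbecdcfce
  15 |   0 | edbfccecfecbecdcfce
  16 |   3 | fccecfecbecdcfce
  17 |  16 | fce
  18 |   8 | fecbecdcfce

SA = [11, 2, 10, 4, 13, 17, 5, 15, 7, 1, 14, 18, 9, 12, 6, 0, 3, 16, 8]
[i] adj suffixes → lcp
  [1] 11/2 → 1 ('b')
  [2] 2/10 → 0 ('')
  [3] 10/4 → 1 ('c')
  [4] 4/13 → 1 ('c')
  [5] 13/17 → 1 ('c')
  [6] 17/5 → 2 ('ce')
  [7] 5/15 → 1 ('c')
  [8] 15/7 → 2 ('cf')
  [9] 7/1 → 0 ('')
  [10] 1/14 → 1 ('d')
  [11] 14/18 → 0 ('')
  [12] 18/9 → 1 ('e')
  [13] 9/12 → 2 ('ec')
  [14] 12/6 → 2 ('ec')
  [15] 6/0 → 1 ('e')
  [16] 0/3 → 0 ('')
  [17] 3/16 → 2 ('fc')
  [18] 16/8 → 1 ('f')

[0, 1, 0, 1, 1, 1, 2, 1, 2, 0, 1, 0, 1, 2, 2, 1, 0, 2, 1]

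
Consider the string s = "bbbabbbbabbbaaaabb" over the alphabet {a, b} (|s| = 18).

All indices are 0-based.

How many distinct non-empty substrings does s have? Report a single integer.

sorted suffixes:
  #0 SA[0]=12  'aaaabb'
  #1 SA[1]=13  'aaabb'
  #2 SA[2]=14  'aabb'
  #3 SA[3]=15  'abb'
  #4 SA[4]=8  'abbbaaaabb'
  #5 SA[5]=3  'abbbbabbbaaaabb'
  #6 SA[6]=17  'b'
  #7 SA[7]=11  'baaaabb'
  #8 SA[8]=7  'babbbaaaabb'
  #9 SA[9]=2  'babbbbabbbaaaabb'
  #10 SA[10]=16  'bb'
  #11 SA[11]=10  'bbaaaabb'
  #12 SA[12]=6  'bbabbbaaaabb'
  #13 SA[13]=1  'bbabbbbabbbaaaabb'
  #14 SA[14]=9  'bbbaaaabb'
  #15 SA[15]=5  'bbbabbbaaaabb'
  #16 SA[16]=0  'bbbabbbbabbbaaaabb'
  #17 SA[17]=4  'bbbbabbbaaaabb'

SA = [12, 13, 14, 15, 8, 3, 17, 11, 7, 2, 16, 10, 6, 1, 9, 5, 0, 4]
rank  pair      lcp
   1  s[12:],s[13:]  3  'aaa'
   2  s[13:],s[14:]  2  'aa'
   3  s[14:],s[15:]  1  'a'
   4  s[15:],s[8:]  3  'abb'
   5  s[8:],s[3:]  4  'abbb'
   6  s[3:],s[17:]  0  ''
   7  s[17:],s[11:]  1  'b'
   8  s[11:],s[7:]  2  'ba'
   9  s[7:],s[2:]  5  'babbb'
  10  s[2:],s[16:]  1  'b'
  11  s[16:],s[10:]  2  'bb'
  12  s[10:],s[6:]  3  'bba'
  13  s[6:],s[1:]  6  'bbabbb'
  14  s[1:],s[9:]  2  'bb'
  15  s[9:],s[5:]  4  'bbba'
  16  s[5:],s[0:]  7  'bbbabbb'
  17  s[0:],s[4:]  3  'bbb'

n(n+1)/2 = 18·19/2 = 171
Σ LCP = 0 + 3 + 2 + 1 + 3 + 4 + 0 + 1 + 2 + 5 + 1 + 2 + 3 + 6 + 2 + 4 + 7 + 3 = 49
distinct = 171 − 49 = 122

122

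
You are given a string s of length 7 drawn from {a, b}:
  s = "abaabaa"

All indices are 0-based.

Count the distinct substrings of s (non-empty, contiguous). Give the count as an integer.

17

rank→(start, suffix):
  0 → (6, 'a')
  1 → (5, 'aa')
  2 → (2, 'aabaa')
  3 → (3, 'abaa')
  4 → (0, 'abaabaa')
  5 → (4, 'baa')
  6 → (1, 'baabaa')

SA = [6, 5, 2, 3, 0, 4, 1]
rank  pair      lcp
   1  s[6:],s[5:]  1  'a'
   2  s[5:],s[2:]  2  'aa'
   3  s[2:],s[3:]  1  'a'
   4  s[3:],s[0:]  4  'abaa'
   5  s[0:],s[4:]  0  ''
   6  s[4:],s[1:]  3  'baa'

n(n+1)/2 = 7·8/2 = 28
Σ LCP = 0 + 1 + 2 + 1 + 4 + 0 + 3 = 11
distinct = 28 − 11 = 17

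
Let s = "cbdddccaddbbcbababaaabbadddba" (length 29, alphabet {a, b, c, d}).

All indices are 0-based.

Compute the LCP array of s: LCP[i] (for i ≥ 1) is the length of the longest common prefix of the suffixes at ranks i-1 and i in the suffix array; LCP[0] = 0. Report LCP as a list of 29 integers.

[0, 1, 2, 1, 3, 2, 1, 3, 0, 2, 2, 4, 2, 1, 2, 1, 1, 0, 1, 2, 1, 0, 2, 1, 1, 3, 2, 2, 3]

rank→(start, suffix):
  0 → (28, 'a')
  1 → (18, 'aaabbadddba')
  2 → (19, 'aabbadddba')
  3 → (16, 'abaaabbadddba')
  4 → (14, 'ababaaabbadddba')
  5 → (20, 'abbadddba')
  6 → (7, 'addbbcbababaaabbadddba')
  7 → (23, 'adddba')
  8 → (27, 'ba')
  9 → (17, 'baaabbadddba')
  10 → (15, 'babaaabbadddba')
  11 → (13, 'bababaaabbadddba')
  12 → (22, 'badddba')
  13 → (21, 'bbadddba')
  14 → (10, 'bbcbababaaabbadddba')
  15 → (11, 'bcbababaaabbadddba')
  16 → (1, 'bdddccaddbbcbababaaabbadddba')
  17 → (6, 'caddbbcbababaaabbadddba')
  18 → (12, 'cbababaaabbadddba')
  19 → (0, 'cbdddccaddbbcbababaaabbadddba')
  20 → (5, 'ccaddbbcbababaaabbadddba')
  21 → (26, 'dba')
  22 → (9, 'dbbcbababaaabbadddba')
  23 → (4, 'dccaddbbcbababaaabbadddba')
  24 → (25, 'ddba')
  25 → (8, 'ddbbcbababaaabbadddba')
  26 → (3, 'ddccaddbbcbababaaabbadddba')
  27 → (24, 'dddba')
  28 → (2, 'dddccaddbbcbababaaabbadddba')

SA = [28, 18, 19, 16, 14, 20, 7, 23, 27, 17, 15, 13, 22, 21, 10, 11, 1, 6, 12, 0, 5, 26, 9, 4, 25, 8, 3, 24, 2]
i: (SA[i-1],SA[i]) lcp shared
  1: (28,18) 1 'a'
  2: (18,19) 2 'aa'
  3: (19,16) 1 'a'
  4: (16,14) 3 'aba'
  5: (14,20) 2 'ab'
  6: (20,7) 1 'a'
  7: (7,23) 3 'add'
  8: (23,27) 0 ''
  9: (27,17) 2 'ba'
  10: (17,15) 2 'ba'
  11: (15,13) 4 'baba'
  12: (13,22) 2 'ba'
  13: (22,21) 1 'b'
  14: (21,10) 2 'bb'
  15: (10,11) 1 'b'
  16: (11,1) 1 'b'
  17: (1,6) 0 ''
  18: (6,12) 1 'c'
  19: (12,0) 2 'cb'
  20: (0,5) 1 'c'
  21: (5,26) 0 ''
  22: (26,9) 2 'db'
  23: (9,4) 1 'd'
  24: (4,25) 1 'd'
  25: (25,8) 3 'ddb'
  26: (8,3) 2 'dd'
  27: (3,24) 2 'dd'
  28: (24,2) 3 'ddd'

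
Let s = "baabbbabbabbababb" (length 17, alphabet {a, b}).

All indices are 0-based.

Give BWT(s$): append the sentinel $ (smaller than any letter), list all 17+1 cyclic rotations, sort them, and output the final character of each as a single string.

bbbbbbab$babbaaaba

rank  rotation            last
    0  $baabbbabbabbababb  b
    1  aabbbabbabbababb$b  b
    2  ababb$baabbbabbabb  b
    3  abb$baabbbabbabbab  b
    4  abbababb$baabbbabb  b
    5  abbabbababb$baabbb  b
    6  abbbabbabbababb$ba  a
    7  b$baabbbabbabbabab  b
    8  baabbbabbabbababb$  $
    9  bababb$baabbbabbab  b
   10  babb$baabbbabbabba  a
   11  babbababb$baabbbab  b
   12  babbabbababb$baabb  b
   13  bb$baabbbabbabbaba  a
   14  bbababb$baabbbabba  a
   15  bbabbababb$baabbba  a
   16  bbabbabbababb$baab  b
   17  bbbabbabbababb$baa  a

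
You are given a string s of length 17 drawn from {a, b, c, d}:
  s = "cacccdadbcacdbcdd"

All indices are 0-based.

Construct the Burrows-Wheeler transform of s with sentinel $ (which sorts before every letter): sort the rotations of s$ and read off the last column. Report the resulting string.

rank  rotation            last
    0  $cacccdadbcacdbcdd  d
    1  acccdadbcacdbcdd$c  c
    2  acdbcdd$cacccdadbc  c
    3  adbcacdbcdd$cacccd  d
    4  bcacdbcdd$cacccdad  d
    5  bcdd$cacccdadbcacd  d
    6  cacccdadbcacdbcdd$  $
    7  cacdbcdd$cacccdadb  b
    8  cccdadbcacdbcdd$ca  a
    9  ccdadbcacdbcdd$cac  c
   10  cdadbcacdbcdd$cacc  c
   11  cdbcdd$cacccdadbca  a
   12  cdd$cacccdadbcacdb  b
   13  d$cacccdadbcacdbcd  d
   14  dadbcacdbcdd$caccc  c
   15  dbcacdbcdd$cacccda  a
   16  dbcdd$cacccdadbcac  c
   17  dd$cacccdadbcacdbc  c

dccddd$baccabdcacc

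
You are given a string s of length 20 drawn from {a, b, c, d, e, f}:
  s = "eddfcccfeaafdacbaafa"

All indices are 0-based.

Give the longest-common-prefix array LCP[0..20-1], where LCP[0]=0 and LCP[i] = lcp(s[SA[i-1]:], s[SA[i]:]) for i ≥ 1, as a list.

rank | idx | suffix
   0 |  19 | a
   1 |  16 | aafa
   2 |   9 | aafdacbaafa
   3 |  13 | acbaafa
   4 |  17 | afa
   5 |  10 | afdacbaafa
   6 |  15 | baafa
   7 |  14 | cbaafa
   8 |   4 | cccfeaafdacbaafa
   9 |   5 | ccfeaafdacbaafa
  10 |   6 | cfeaafdacbaafa
  11 |  12 | dacbaafa
  12 |   1 | ddfcccfeaafdacbaafa
  13 |   2 | dfcccfeaafdacbaafa
  14 |   8 | eaafdacbaafa
  15 |   0 | eddfcccfeaafdacbaafa
  16 |  18 | fa
  17 |   3 | fcccfeaafdacbaafa
  18 |  11 | fdacbaafa
  19 |   7 | feaafdacbaafa

SA = [19, 16, 9, 13, 17, 10, 15, 14, 4, 5, 6, 12, 1, 2, 8, 0, 18, 3, 11, 7]
rank  pair      lcp
   1  s[19:],s[16:]  1  'a'
   2  s[16:],s[9:]  3  'aaf'
   3  s[9:],s[13:]  1  'a'
   4  s[13:],s[17:]  1  'a'
   5  s[17:],s[10:]  2  'af'
   6  s[10:],s[15:]  0  ''
   7  s[15:],s[14:]  0  ''
   8  s[14:],s[4:]  1  'c'
   9  s[4:],s[5:]  2  'cc'
  10  s[5:],s[6:]  1  'c'
  11  s[6:],s[12:]  0  ''
  12  s[12:],s[1:]  1  'd'
  13  s[1:],s[2:]  1  'd'
  14  s[2:],s[8:]  0  ''
  15  s[8:],s[0:]  1  'e'
  16  s[0:],s[18:]  0  ''
  17  s[18:],s[3:]  1  'f'
  18  s[3:],s[11:]  1  'f'
  19  s[11:],s[7:]  1  'f'

[0, 1, 3, 1, 1, 2, 0, 0, 1, 2, 1, 0, 1, 1, 0, 1, 0, 1, 1, 1]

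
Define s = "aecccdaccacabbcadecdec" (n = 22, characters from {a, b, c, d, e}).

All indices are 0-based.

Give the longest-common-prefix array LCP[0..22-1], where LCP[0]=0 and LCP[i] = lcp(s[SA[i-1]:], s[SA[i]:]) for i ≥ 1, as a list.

sorted suffixes:
  #0 SA[0]=11  'abbcadecdec'
  #1 SA[1]=9  'acabbcadecdec'
  #2 SA[2]=6  'accacabbcadecdec'
  #3 SA[3]=15  'adecdec'
  #4 SA[4]=0  'aecccdaccacabbcadecdec'
  #5 SA[5]=12  'bbcadecdec'
  #6 SA[6]=13  'bcadecdec'
  #7 SA[7]=21  'c'
  #8 SA[8]=10  'cabbcadecdec'
  #9 SA[9]=8  'cacabbcadecdec'
  #10 SA[10]=14  'cadecdec'
  #11 SA[11]=7  'ccacabbcadecdec'
  #12 SA[12]=2  'cccdaccacabbcadecdec'
  #13 SA[13]=3  'ccdaccacabbcadecdec'
  #14 SA[14]=4  'cdaccacabbcadecdec'
  #15 SA[15]=18  'cdec'
  #16 SA[16]=5  'daccacabbcadecdec'
  #17 SA[17]=19  'dec'
  #18 SA[18]=16  'decdec'
  #19 SA[19]=20  'ec'
  #20 SA[20]=1  'ecccdaccacabbcadecdec'
  #21 SA[21]=17  'ecdec'

SA = [11, 9, 6, 15, 0, 12, 13, 21, 10, 8, 14, 7, 2, 3, 4, 18, 5, 19, 16, 20, 1, 17]
[i] adj suffixes → lcp
  [1] 11/9 → 1 ('a')
  [2] 9/6 → 2 ('ac')
  [3] 6/15 → 1 ('a')
  [4] 15/0 → 1 ('a')
  [5] 0/12 → 0 ('')
  [6] 12/13 → 1 ('b')
  [7] 13/21 → 0 ('')
  [8] 21/10 → 1 ('c')
  [9] 10/8 → 2 ('ca')
  [10] 8/14 → 2 ('ca')
  [11] 14/7 → 1 ('c')
  [12] 7/2 → 2 ('cc')
  [13] 2/3 → 2 ('cc')
  [14] 3/4 → 1 ('c')
  [15] 4/18 → 2 ('cd')
  [16] 18/5 → 0 ('')
  [17] 5/19 → 1 ('d')
  [18] 19/16 → 3 ('dec')
  [19] 16/20 → 0 ('')
  [20] 20/1 → 2 ('ec')
  [21] 1/17 → 2 ('ec')

[0, 1, 2, 1, 1, 0, 1, 0, 1, 2, 2, 1, 2, 2, 1, 2, 0, 1, 3, 0, 2, 2]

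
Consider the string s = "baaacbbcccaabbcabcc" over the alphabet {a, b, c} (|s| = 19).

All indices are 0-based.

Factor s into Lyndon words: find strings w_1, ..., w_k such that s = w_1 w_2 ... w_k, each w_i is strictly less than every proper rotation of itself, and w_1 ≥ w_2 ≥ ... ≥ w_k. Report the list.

["b", "aaacbbcccaabbcabcc"]

emit factor 1: 'b' (i=0, period=1)
emit factor 2: 'aaacbbcccaabbcabcc' (i=1, period=18)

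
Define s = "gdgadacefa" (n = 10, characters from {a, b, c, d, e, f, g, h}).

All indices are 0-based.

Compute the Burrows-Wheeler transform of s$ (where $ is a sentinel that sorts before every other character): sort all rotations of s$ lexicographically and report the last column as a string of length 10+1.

afdgaagced$

rank  rotation     last
    0  $gdgadacefa  a
    1  a$gdgadacef  f
    2  acefa$gdgad  d
    3  adacefa$gdg  g
    4  cefa$gdgada  a
    5  dacefa$gdga  a
    6  dgadacefa$g  g
    7  efa$gdgadac  c
    8  fa$gdgadace  e
    9  gadacefa$gd  d
   10  gdgadacefa$  $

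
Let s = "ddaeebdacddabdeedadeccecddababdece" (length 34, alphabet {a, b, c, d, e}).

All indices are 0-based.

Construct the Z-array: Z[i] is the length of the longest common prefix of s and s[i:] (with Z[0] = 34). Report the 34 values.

[34, 1, 0, 0, 0, 0, 1, 0, 0, 3, 1, 0, 0, 1, 0, 0, 1, 0, 1, 0, 0, 0, 0, 0, 3, 1, 0, 0, 0, 0, 1, 0, 0, 0]

Z[0]=34
i=1: fresh scan; Z[1]=1 extend→box=[1,2)
i=2: fresh scan; Z[2]=0
i=3: fresh scan; Z[3]=0
i=4: fresh scan; Z[4]=0
i=5: fresh scan; Z[5]=0
i=6: fresh scan; Z[6]=1 extend→box=[6,7)
i=7: fresh scan; Z[7]=0
i=8: fresh scan; Z[8]=0
i=9: fresh scan; Z[9]=3 extend→box=[9,12)
i=10: min(r-i=2, Z[1]=1)=1; Z[10]=1
i=11: min(r-i=1, Z[2]=0)=0; Z[11]=0
i=12: fresh scan; Z[12]=0
i=13: fresh scan; Z[13]=1 extend→box=[13,14)
i=14: fresh scan; Z[14]=0
i=15: fresh scan; Z[15]=0
i=16: fresh scan; Z[16]=1 extend→box=[16,17)
i=17: fresh scan; Z[17]=0
i=18: fresh scan; Z[18]=1 extend→box=[18,19)
i=19: fresh scan; Z[19]=0
i=20: fresh scan; Z[20]=0
i=21: fresh scan; Z[21]=0
i=22: fresh scan; Z[22]=0
i=23: fresh scan; Z[23]=0
i=24: fresh scan; Z[24]=3 extend→box=[24,27)
i=25: min(r-i=2, Z[1]=1)=1; Z[25]=1
i=26: min(r-i=1, Z[2]=0)=0; Z[26]=0
i=27: fresh scan; Z[27]=0
i=28: fresh scan; Z[28]=0
i=29: fresh scan; Z[29]=0
i=30: fresh scan; Z[30]=1 extend→box=[30,31)
i=31: fresh scan; Z[31]=0
i=32: fresh scan; Z[32]=0
i=33: fresh scan; Z[33]=0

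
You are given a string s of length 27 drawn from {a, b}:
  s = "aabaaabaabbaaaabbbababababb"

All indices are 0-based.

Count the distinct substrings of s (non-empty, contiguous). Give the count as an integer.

rank→(start, suffix):
  0 → (11, 'aaaabbbababababb')
  1 → (3, 'aaabaabbaaaabbbababababb')
  2 → (12, 'aaabbbababababb')
  3 → (0, 'aabaaabaabbaaaabbbababababb')
  4 → (4, 'aabaabbaaaabbbababababb')
  5 → (7, 'aabbaaaabbbababababb')
  6 → (13, 'aabbbababababb')
  7 → (1, 'abaaabaabbaaaabbbababababb')
  8 → (5, 'abaabbaaaabbbababababb')
  9 → (18, 'ababababb')
  10 → (20, 'abababb')
  11 → (22, 'ababb')
  12 → (24, 'abb')
  13 → (8, 'abbaaaabbbababababb')
  14 → (14, 'abbbababababb')
  15 → (26, 'b')
  16 → (10, 'baaaabbbababababb')
  17 → (2, 'baaabaabbaaaabbbababababb')
  18 → (6, 'baabbaaaabbbababababb')
  19 → (17, 'bababababb')
  20 → (19, 'babababb')
  21 → (21, 'bababb')
  22 → (23, 'babb')
  23 → (25, 'bb')
  24 → (9, 'bbaaaabbbababababb')
  25 → (16, 'bbababababb')
  26 → (15, 'bbbababababb')

SA = [11, 3, 12, 0, 4, 7, 13, 1, 5, 18, 20, 22, 24, 8, 14, 26, 10, 2, 6, 17, 19, 21, 23, 25, 9, 16, 15]
[i] adj suffixes → lcp
  [1] 11/3 → 3 ('aaa')
  [2] 3/12 → 4 ('aaab')
  [3] 12/0 → 2 ('aa')
  [4] 0/4 → 5 ('aabaa')
  [5] 4/7 → 3 ('aab')
  [6] 7/13 → 4 ('aabb')
  [7] 13/1 → 1 ('a')
  [8] 1/5 → 4 ('abaa')
  [9] 5/18 → 3 ('aba')
  [10] 18/20 → 6 ('ababab')
  [11] 20/22 → 4 ('abab')
  [12] 22/24 → 2 ('ab')
  [13] 24/8 → 3 ('abb')
  [14] 8/14 → 3 ('abb')
  [15] 14/26 → 0 ('')
  [16] 26/10 → 1 ('b')
  [17] 10/2 → 4 ('baaa')
  [18] 2/6 → 3 ('baa')
  [19] 6/17 → 2 ('ba')
  [20] 17/19 → 7 ('bababab')
  [21] 19/21 → 5 ('babab')
  [22] 21/23 → 3 ('bab')
  [23] 23/25 → 1 ('b')
  [24] 25/9 → 2 ('bb')
  [25] 9/16 → 3 ('bba')
  [26] 16/15 → 2 ('bb')

n(n+1)/2 = 27·28/2 = 378
Σ LCP = 0 + 3 + 4 + 2 + 5 + 3 + 4 + 1 + 4 + 3 + 6 + 4 + 2 + 3 + 3 + 0 + 1 + 4 + 3 + 2 + 7 + 5 + 3 + 1 + 2 + 3 + 2 = 80
distinct = 378 − 80 = 298

298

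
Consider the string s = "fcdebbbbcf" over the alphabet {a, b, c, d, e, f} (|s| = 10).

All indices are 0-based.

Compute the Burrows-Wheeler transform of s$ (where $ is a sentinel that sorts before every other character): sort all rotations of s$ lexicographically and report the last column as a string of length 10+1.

febbbfbcdc$

rank  rotation     last
    0  $fcdebbbbcf  f
    1  bbbbcf$fcde  e
    2  bbbcf$fcdeb  b
    3  bbcf$fcdebb  b
    4  bcf$fcdebbb  b
    5  cdebbbbcf$f  f
    6  cf$fcdebbbb  b
    7  debbbbcf$fc  c
    8  ebbbbcf$fcd  d
    9  f$fcdebbbbc  c
   10  fcdebbbbcf$  $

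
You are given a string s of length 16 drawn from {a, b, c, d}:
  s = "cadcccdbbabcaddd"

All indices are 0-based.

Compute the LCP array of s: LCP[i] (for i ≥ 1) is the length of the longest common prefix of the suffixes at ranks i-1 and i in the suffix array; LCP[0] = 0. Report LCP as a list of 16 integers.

rank | idx | suffix
   0 |   9 | abcaddd
   1 |   1 | adcccdbbabcaddd
   2 |  12 | addd
   3 |   8 | babcaddd
   4 |   7 | bbabcaddd
   5 |  10 | bcaddd
   6 |   0 | cadcccdbbabcaddd
   7 |  11 | caddd
   8 |   3 | cccdbbabcaddd
   9 |   4 | ccdbbabcaddd
  10 |   5 | cdbbabcaddd
  11 |  15 | d
  12 |   6 | dbbabcaddd
  13 |   2 | dcccdbbabcaddd
  14 |  14 | dd
  15 |  13 | ddd

SA = [9, 1, 12, 8, 7, 10, 0, 11, 3, 4, 5, 15, 6, 2, 14, 13]
i: (SA[i-1],SA[i]) lcp shared
  1: (9,1) 1 'a'
  2: (1,12) 2 'ad'
  3: (12,8) 0 ''
  4: (8,7) 1 'b'
  5: (7,10) 1 'b'
  6: (10,0) 0 ''
  7: (0,11) 3 'cad'
  8: (11,3) 1 'c'
  9: (3,4) 2 'cc'
  10: (4,5) 1 'c'
  11: (5,15) 0 ''
  12: (15,6) 1 'd'
  13: (6,2) 1 'd'
  14: (2,14) 1 'd'
  15: (14,13) 2 'dd'

[0, 1, 2, 0, 1, 1, 0, 3, 1, 2, 1, 0, 1, 1, 1, 2]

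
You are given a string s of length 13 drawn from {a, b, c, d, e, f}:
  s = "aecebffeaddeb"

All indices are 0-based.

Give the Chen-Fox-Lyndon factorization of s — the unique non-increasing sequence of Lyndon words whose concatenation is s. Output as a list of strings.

emit factor 1: 'aecebffe' (i=0, period=8)
emit factor 2: 'addeb' (i=8, period=5)

["aecebffe", "addeb"]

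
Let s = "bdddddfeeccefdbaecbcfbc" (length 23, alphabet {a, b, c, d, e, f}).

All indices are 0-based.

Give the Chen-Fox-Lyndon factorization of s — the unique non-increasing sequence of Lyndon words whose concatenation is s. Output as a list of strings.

emit factor 1: 'bdddddfeeccefd' (i=0, period=14)
emit factor 2: 'b' (i=14, period=1)
emit factor 3: 'aecbcfbc' (i=15, period=8)

["bdddddfeeccefd", "b", "aecbcfbc"]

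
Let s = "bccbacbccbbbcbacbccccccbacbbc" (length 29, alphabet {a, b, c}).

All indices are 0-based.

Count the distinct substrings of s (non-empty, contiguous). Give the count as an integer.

rank | idx | suffix
   0 |  24 | acbbc
   1 |   4 | acbccbbbcbacbccccccbacbbc
   2 |  14 | acbccccccbacbbc
   3 |  23 | bacbbc
   4 |   3 | bacbccbbbcbacbccccccbacbbc
   5 |  13 | bacbccccccbacbbc
   6 |   9 | bbbcbacbccccccbacbbc
   7 |  26 | bbc
   8 |  10 | bbcbacbccccccbacbbc
   9 |  27 | bc
  10 |  11 | bcbacbccccccbacbbc
  11 |   0 | bccbacbccbbbcbacbccccccbacbbc
  12 |   6 | bccbbbcbacbccccccbacbbc
  13 |  16 | bccccccbacbbc
  14 |  28 | c
  15 |  22 | cbacbbc
  16 |   2 | cbacbccbbbcbacbccccccbacbbc
  17 |  12 | cbacbccccccbacbbc
  18 |   8 | cbbbcbacbccccccbacbbc
  19 |  25 | cbbc
  20 |   5 | cbccbbbcbacbccccccbacbbc
  21 |  15 | cbccccccbacbbc
  22 |  21 | ccbacbbc
  23 |   1 | ccbacbccbbbcbacbccccccbacbbc
  24 |   7 | ccbbbcbacbccccccbacbbc
  25 |  20 | cccbacbbc
  26 |  19 | ccccbacbbc
  27 |  18 | cccccbacbbc
  28 |  17 | ccccccbacbbc

SA = [24, 4, 14, 23, 3, 13, 9, 26, 10, 27, 11, 0, 6, 16, 28, 22, 2, 12, 8, 25, 5, 15, 21, 1, 7, 20, 19, 18, 17]
[i] adj suffixes → lcp
  [1] 24/4 → 3 ('acb')
  [2] 4/14 → 5 ('acbcc')
  [3] 14/23 → 0 ('')
  [4] 23/3 → 4 ('bacb')
  [5] 3/13 → 6 ('bacbcc')
  [6] 13/9 → 1 ('b')
  [7] 9/26 → 2 ('bb')
  [8] 26/10 → 3 ('bbc')
  [9] 10/27 → 1 ('b')
  [10] 27/11 → 2 ('bc')
  [11] 11/0 → 2 ('bc')
  [12] 0/6 → 4 ('bccb')
  [13] 6/16 → 3 ('bcc')
  [14] 16/28 → 0 ('')
  [15] 28/22 → 1 ('c')
  [16] 22/2 → 5 ('cbacb')
  [17] 2/12 → 7 ('cbacbcc')
  [18] 12/8 → 2 ('cb')
  [19] 8/25 → 3 ('cbb')
  [20] 25/5 → 2 ('cb')
  [21] 5/15 → 4 ('cbcc')
  [22] 15/21 → 1 ('c')
  [23] 21/1 → 6 ('ccbacb')
  [24] 1/7 → 3 ('ccb')
  [25] 7/20 → 2 ('cc')
  [26] 20/19 → 3 ('ccc')
  [27] 19/18 → 4 ('cccc')
  [28] 18/17 → 5 ('ccccc')

n(n+1)/2 = 29·30/2 = 435
Σ LCP = 0 + 3 + 5 + 0 + 4 + 6 + 1 + 2 + 3 + 1 + 2 + 2 + 4 + 3 + 0 + 1 + 5 + 7 + 2 + 3 + 2 + 4 + 1 + 6 + 3 + 2 + 3 + 4 + 5 = 84
distinct = 435 − 84 = 351

351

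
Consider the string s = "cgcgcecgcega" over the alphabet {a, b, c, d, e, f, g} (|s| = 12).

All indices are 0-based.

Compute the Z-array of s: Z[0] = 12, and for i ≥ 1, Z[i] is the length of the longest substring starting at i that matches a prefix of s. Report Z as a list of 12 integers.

[12, 0, 3, 0, 1, 0, 3, 0, 1, 0, 0, 0]

Z[0]=12
i=1: fresh scan; Z[1]=0
i=2: fresh scan; Z[2]=3 scan→box=[2,5)
i=3: min(r-i=2, Z[1]=0)=0; Z[3]=0
i=4: min(r-i=1, Z[2]=3)=1; Z[4]=1
i=5: fresh scan; Z[5]=0
i=6: fresh scan; Z[6]=3 scan→box=[6,9)
i=7: min(r-i=2, Z[1]=0)=0; Z[7]=0
i=8: min(r-i=1, Z[2]=3)=1; Z[8]=1
i=9: fresh scan; Z[9]=0
i=10: fresh scan; Z[10]=0
i=11: fresh scan; Z[11]=0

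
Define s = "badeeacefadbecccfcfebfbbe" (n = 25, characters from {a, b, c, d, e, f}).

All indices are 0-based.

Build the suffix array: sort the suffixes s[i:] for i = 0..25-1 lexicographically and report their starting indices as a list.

sorted suffixes:
  #0 SA[0]=5  'acefadbecccfcfebfbbe'
  #1 SA[1]=9  'adbecccfcfebfbbe'
  #2 SA[2]=1  'adeeacefadbecccfcfebfbbe'
  #3 SA[3]=0  'badeeacefadbecccfcfebfbbe'
  #4 SA[4]=22  'bbe'
  #5 SA[5]=23  'be'
  #6 SA[6]=11  'becccfcfebfbbe'
  #7 SA[7]=20  'bfbbe'
  #8 SA[8]=13  'cccfcfebfbbe'
  #9 SA[9]=14  'ccfcfebfbbe'
  #10 SA[10]=6  'cefadbecccfcfebfbbe'
  #11 SA[11]=15  'cfcfebfbbe'
  #12 SA[12]=17  'cfebfbbe'
  #13 SA[13]=10  'dbecccfcfebfbbe'
  #14 SA[14]=2  'deeacefadbecccfcfebfbbe'
  #15 SA[15]=24  'e'
  #16 SA[16]=4  'eacefadbecccfcfebfbbe'
  #17 SA[17]=19  'ebfbbe'
  #18 SA[18]=12  'ecccfcfebfbbe'
  #19 SA[19]=3  'eeacefadbecccfcfebfbbe'
  #20 SA[20]=7  'efadbecccfcfebfbbe'
  #21 SA[21]=8  'fadbecccfcfebfbbe'
  #22 SA[22]=21  'fbbe'
  #23 SA[23]=16  'fcfebfbbe'
  #24 SA[24]=18  'febfbbe'

[5, 9, 1, 0, 22, 23, 11, 20, 13, 14, 6, 15, 17, 10, 2, 24, 4, 19, 12, 3, 7, 8, 21, 16, 18]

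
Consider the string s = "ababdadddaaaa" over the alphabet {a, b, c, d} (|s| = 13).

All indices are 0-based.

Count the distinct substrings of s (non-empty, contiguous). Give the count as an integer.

rank | idx | suffix
   0 |  12 | a
   1 |  11 | aa
   2 |  10 | aaa
   3 |   9 | aaaa
   4 |   0 | ababdadddaaaa
   5 |   2 | abdadddaaaa
   6 |   5 | adddaaaa
   7 |   1 | babdadddaaaa
   8 |   3 | bdadddaaaa
   9 |   8 | daaaa
  10 |   4 | dadddaaaa
  11 |   7 | ddaaaa
  12 |   6 | dddaaaa

SA = [12, 11, 10, 9, 0, 2, 5, 1, 3, 8, 4, 7, 6]
i: (SA[i-1],SA[i]) lcp shared
  1: (12,11) 1 'a'
  2: (11,10) 2 'aa'
  3: (10,9) 3 'aaa'
  4: (9,0) 1 'a'
  5: (0,2) 2 'ab'
  6: (2,5) 1 'a'
  7: (5,1) 0 ''
  8: (1,3) 1 'b'
  9: (3,8) 0 ''
  10: (8,4) 2 'da'
  11: (4,7) 1 'd'
  12: (7,6) 2 'dd'

n(n+1)/2 = 13·14/2 = 91
Σ LCP = 0 + 1 + 2 + 3 + 1 + 2 + 1 + 0 + 1 + 0 + 2 + 1 + 2 = 16
distinct = 91 − 16 = 75

75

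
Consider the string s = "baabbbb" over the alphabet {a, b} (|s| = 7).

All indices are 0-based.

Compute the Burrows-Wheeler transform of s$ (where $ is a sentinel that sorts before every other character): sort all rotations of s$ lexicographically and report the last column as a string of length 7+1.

rank  rotation  last
    0  $baabbbb  b
    1  aabbbb$b  b
    2  abbbb$ba  a
    3  b$baabbb  b
    4  baabbbb$  $
    5  bb$baabb  b
    6  bbb$baab  b
    7  bbbb$baa  a

bbab$bba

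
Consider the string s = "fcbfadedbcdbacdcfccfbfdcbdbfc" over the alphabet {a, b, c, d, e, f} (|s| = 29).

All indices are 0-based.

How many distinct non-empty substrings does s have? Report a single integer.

rank→(start, suffix):
  0 → (12, 'acdcfccfbfdcbdbfc')
  1 → (4, 'adedbcdbacdcfccfbfdcbdbfc')
  2 → (11, 'bacdcfccfbfdcbdbfc')
  3 → (8, 'bcdbacdcfccfbfdcbdbfc')
  4 → (24, 'bdbfc')
  5 → (2, 'bfadedbcdbacdcfccfbfdcbdbfc')
  6 → (26, 'bfc')
  7 → (20, 'bfdcbdbfc')
  8 → (28, 'c')
  9 → (23, 'cbdbfc')
  10 → (1, 'cbfadedbcdbacdcfccfbfdcbdbfc')
  11 → (17, 'ccfbfdcbdbfc')
  12 → (9, 'cdbacdcfccfbfdcbdbfc')
  13 → (13, 'cdcfccfbfdcbdbfc')
  14 → (18, 'cfbfdcbdbfc')
  15 → (15, 'cfccfbfdcbdbfc')
  16 → (10, 'dbacdcfccfbfdcbdbfc')
  17 → (7, 'dbcdbacdcfccfbfdcbdbfc')
  18 → (25, 'dbfc')
  19 → (22, 'dcbdbfc')
  20 → (14, 'dcfccfbfdcbdbfc')
  21 → (5, 'dedbcdbacdcfccfbfdcbdbfc')
  22 → (6, 'edbcdbacdcfccfbfdcbdbfc')
  23 → (3, 'fadedbcdbacdcfccfbfdcbdbfc')
  24 → (19, 'fbfdcbdbfc')
  25 → (27, 'fc')
  26 → (0, 'fcbfadedbcdbacdcfccfbfdcbdbfc')
  27 → (16, 'fccfbfdcbdbfc')
  28 → (21, 'fdcbdbfc')

SA = [12, 4, 11, 8, 24, 2, 26, 20, 28, 23, 1, 17, 9, 13, 18, 15, 10, 7, 25, 22, 14, 5, 6, 3, 19, 27, 0, 16, 21]
[i] adj suffixes → lcp
  [1] 12/4 → 1 ('a')
  [2] 4/11 → 0 ('')
  [3] 11/8 → 1 ('b')
  [4] 8/24 → 1 ('b')
  [5] 24/2 → 1 ('b')
  [6] 2/26 → 2 ('bf')
  [7] 26/20 → 2 ('bf')
  [8] 20/28 → 0 ('')
  [9] 28/23 → 1 ('c')
  [10] 23/1 → 2 ('cb')
  [11] 1/17 → 1 ('c')
  [12] 17/9 → 1 ('c')
  [13] 9/13 → 2 ('cd')
  [14] 13/18 → 1 ('c')
  [15] 18/15 → 2 ('cf')
  [16] 15/10 → 0 ('')
  [17] 10/7 → 2 ('db')
  [18] 7/25 → 2 ('db')
  [19] 25/22 → 1 ('d')
  [20] 22/14 → 2 ('dc')
  [21] 14/5 → 1 ('d')
  [22] 5/6 → 0 ('')
  [23] 6/3 → 0 ('')
  [24] 3/19 → 1 ('f')
  [25] 19/27 → 1 ('f')
  [26] 27/0 → 2 ('fc')
  [27] 0/16 → 2 ('fc')
  [28] 16/21 → 1 ('f')

n(n+1)/2 = 29·30/2 = 435
Σ LCP = 0 + 1 + 0 + 1 + 1 + 1 + 2 + 2 + 0 + 1 + 2 + 1 + 1 + 2 + 1 + 2 + 0 + 2 + 2 + 1 + 2 + 1 + 0 + 0 + 1 + 1 + 2 + 2 + 1 = 33
distinct = 435 − 33 = 402

402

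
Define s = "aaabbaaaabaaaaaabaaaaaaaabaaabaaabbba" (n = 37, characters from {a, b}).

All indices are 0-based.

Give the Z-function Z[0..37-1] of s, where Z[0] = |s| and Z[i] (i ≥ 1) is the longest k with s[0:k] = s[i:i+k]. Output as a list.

Z[0]=37
i=1: fresh scan; Z[1]=2 scan→box=[1,3)
i=2: min(r-i=1, Z[1]=2)=1; Z[2]=1
i=3: fresh scan; Z[3]=0
i=4: fresh scan; Z[4]=0
i=5: fresh scan; Z[5]=3 scan→box=[5,8)
i=6: min(r-i=2, Z[1]=2)=2; Z[6]=4 scan→box=[6,10)
i=7: min(r-i=3, Z[1]=2)=2; Z[7]=2
i=8: min(r-i=2, Z[2]=1)=1; Z[8]=1
i=9: min(r-i=1, Z[3]=0)=0; Z[9]=0
i=10: fresh scan; Z[10]=3 scan→box=[10,13)
i=11: min(r-i=2, Z[1]=2)=2; Z[11]=3 scan→box=[11,14)
i=12: min(r-i=2, Z[1]=2)=2; Z[12]=3 scan→box=[12,15)
i=13: min(r-i=2, Z[1]=2)=2; Z[13]=4 scan→box=[13,17)
i=14: min(r-i=3, Z[1]=2)=2; Z[14]=2
i=15: min(r-i=2, Z[2]=1)=1; Z[15]=1
i=16: min(r-i=1, Z[3]=0)=0; Z[16]=0
i=17: fresh scan; Z[17]=3 scan→box=[17,20)
i=18: min(r-i=2, Z[1]=2)=2; Z[18]=3 scan→box=[18,21)
i=19: min(r-i=2, Z[1]=2)=2; Z[19]=3 scan→box=[19,22)
i=20: min(r-i=2, Z[1]=2)=2; Z[20]=3 scan→box=[20,23)
i=21: min(r-i=2, Z[1]=2)=2; Z[21]=3 scan→box=[21,24)
i=22: min(r-i=2, Z[1]=2)=2; Z[22]=4 scan→box=[22,26)
i=23: min(r-i=3, Z[1]=2)=2; Z[23]=2
i=24: min(r-i=2, Z[2]=1)=1; Z[24]=1
i=25: min(r-i=1, Z[3]=0)=0; Z[25]=0
i=26: fresh scan; Z[26]=4 scan→box=[26,30)
i=27: min(r-i=3, Z[1]=2)=2; Z[27]=2
i=28: min(r-i=2, Z[2]=1)=1; Z[28]=1
i=29: min(r-i=1, Z[3]=0)=0; Z[29]=0
i=30: fresh scan; Z[30]=5 scan→box=[30,35)
i=31: min(r-i=4, Z[1]=2)=2; Z[31]=2
i=32: min(r-i=3, Z[2]=1)=1; Z[32]=1
i=33: min(r-i=2, Z[3]=0)=0; Z[33]=0
i=34: min(r-i=1, Z[4]=0)=0; Z[34]=0
i=35: fresh scan; Z[35]=0
i=36: fresh scan; Z[36]=1 scan→box=[36,37)

[37, 2, 1, 0, 0, 3, 4, 2, 1, 0, 3, 3, 3, 4, 2, 1, 0, 3, 3, 3, 3, 3, 4, 2, 1, 0, 4, 2, 1, 0, 5, 2, 1, 0, 0, 0, 1]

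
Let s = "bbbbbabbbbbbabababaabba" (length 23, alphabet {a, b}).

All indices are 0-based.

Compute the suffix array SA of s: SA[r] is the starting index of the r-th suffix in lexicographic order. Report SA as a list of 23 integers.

rank | idx | suffix
   0 |  22 | a
   1 |  18 | aabba
   2 |  16 | abaabba
   3 |  14 | ababaabba
   4 |  12 | abababaabba
   5 |  19 | abba
   6 |   5 | abbbbbbabababaabba
   7 |  21 | ba
   8 |  17 | baabba
   9 |  15 | babaabba
  10 |  13 | bababaabba
  11 |  11 | babababaabba
  12 |   4 | babbbbbbabababaabba
  13 |  20 | bba
  14 |  10 | bbabababaabba
  15 |   3 | bbabbbbbbabababaabba
  16 |   9 | bbbabababaabba
  17 |   2 | bbbabbbbbbabababaabba
  18 |   8 | bbbbabababaabba
  19 |   1 | bbbbabbbbbbabababaabba
  20 |   7 | bbbbbabababaabba
  21 |   0 | bbbbbabbbbbbabababaabba
  22 |   6 | bbbbbbabababaabba

[22, 18, 16, 14, 12, 19, 5, 21, 17, 15, 13, 11, 4, 20, 10, 3, 9, 2, 8, 1, 7, 0, 6]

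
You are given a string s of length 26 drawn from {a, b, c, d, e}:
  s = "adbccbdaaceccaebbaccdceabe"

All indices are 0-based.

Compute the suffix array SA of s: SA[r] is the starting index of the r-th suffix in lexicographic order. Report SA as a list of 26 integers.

rank | idx | suffix
   0 |   7 | aaceccaebbaccdceabe
   1 |  23 | abe
   2 |  17 | accdceabe
   3 |   8 | aceccaebbaccdceabe
   4 |   0 | adbccbdaaceccaebbaccdceabe
   5 |  13 | aebbaccdceabe
   6 |  16 | baccdceabe
   7 |  15 | bbaccdceabe
   8 |   2 | bccbdaaceccaebbaccdceabe
   9 |   5 | bdaaceccaebbaccdceabe
  10 |  24 | be
  11 |  12 | caebbaccdceabe
  12 |   4 | cbdaaceccaebbaccdceabe
  13 |  11 | ccaebbaccdceabe
  14 |   3 | ccbdaaceccaebbaccdceabe
  15 |  18 | ccdceabe
  16 |  19 | cdceabe
  17 |  21 | ceabe
  18 |   9 | ceccaebbaccdceabe
  19 |   6 | daaceccaebbaccdceabe
  20 |   1 | dbccbdaaceccaebbaccdceabe
  21 |  20 | dceabe
  22 |  25 | e
  23 |  22 | eabe
  24 |  14 | ebbaccdceabe
  25 |  10 | eccaebbaccdceabe

[7, 23, 17, 8, 0, 13, 16, 15, 2, 5, 24, 12, 4, 11, 3, 18, 19, 21, 9, 6, 1, 20, 25, 22, 14, 10]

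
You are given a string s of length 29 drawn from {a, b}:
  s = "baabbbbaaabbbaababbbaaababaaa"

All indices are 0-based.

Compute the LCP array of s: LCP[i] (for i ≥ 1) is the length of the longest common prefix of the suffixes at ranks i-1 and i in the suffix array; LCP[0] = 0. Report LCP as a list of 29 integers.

sorted suffixes:
  #0 SA[0]=28  'a'
  #1 SA[1]=27  'aa'
  #2 SA[2]=26  'aaa'
  #3 SA[3]=20  'aaababaaa'
  #4 SA[4]=7  'aaabbbaababbbaaababaaa'
  #5 SA[5]=21  'aababaaa'
  #6 SA[6]=13  'aababbbaaababaaa'
  #7 SA[7]=8  'aabbbaababbbaaababaaa'
  #8 SA[8]=1  'aabbbbaaabbbaababbbaaababaaa'
  #9 SA[9]=24  'abaaa'
  #10 SA[10]=22  'ababaaa'
  #11 SA[11]=14  'ababbbaaababaaa'
  #12 SA[12]=16  'abbbaaababaaa'
  #13 SA[13]=9  'abbbaababbbaaababaaa'
  #14 SA[14]=2  'abbbbaaabbbaababbbaaababaaa'
  #15 SA[15]=25  'baaa'
  #16 SA[16]=19  'baaababaaa'
  #17 SA[17]=6  'baaabbbaababbbaaababaaa'
  #18 SA[18]=12  'baababbbaaababaaa'
  #19 SA[19]=0  'baabbbbaaabbbaababbbaaababaaa'
  #20 SA[20]=23  'babaaa'
  #21 SA[21]=15  'babbbaaababaaa'
  #22 SA[22]=18  'bbaaababaaa'
  #23 SA[23]=5  'bbaaabbbaababbbaaababaaa'
  #24 SA[24]=11  'bbaababbbaaababaaa'
  #25 SA[25]=17  'bbbaaababaaa'
  #26 SA[26]=4  'bbbaaabbbaababbbaaababaaa'
  #27 SA[27]=10  'bbbaababbbaaababaaa'
  #28 SA[28]=3  'bbbbaaabbbaababbbaaababaaa'

SA = [28, 27, 26, 20, 7, 21, 13, 8, 1, 24, 22, 14, 16, 9, 2, 25, 19, 6, 12, 0, 23, 15, 18, 5, 11, 17, 4, 10, 3]
rank  pair      lcp
   1  s[28:],s[27:]  1  'a'
   2  s[27:],s[26:]  2  'aa'
   3  s[26:],s[20:]  3  'aaa'
   4  s[20:],s[7:]  4  'aaab'
   5  s[7:],s[21:]  2  'aa'
   6  s[21:],s[13:]  5  'aabab'
   7  s[13:],s[8:]  3  'aab'
   8  s[8:],s[1:]  5  'aabbb'
   9  s[1:],s[24:]  1  'a'
  10  s[24:],s[22:]  3  'aba'
  11  s[22:],s[14:]  4  'abab'
  12  s[14:],s[16:]  2  'ab'
  13  s[16:],s[9:]  6  'abbbaa'
  14  s[9:],s[2:]  4  'abbb'
  15  s[2:],s[25:]  0  ''
  16  s[25:],s[19:]  4  'baaa'
  17  s[19:],s[6:]  5  'baaab'
  18  s[6:],s[12:]  3  'baa'
  19  s[12:],s[0:]  4  'baab'
  20  s[0:],s[23:]  2  'ba'
  21  s[23:],s[15:]  3  'bab'
  22  s[15:],s[18:]  1  'b'
  23  s[18:],s[5:]  6  'bbaaab'
  24  s[5:],s[11:]  4  'bbaa'
  25  s[11:],s[17:]  2  'bb'
  26  s[17:],s[4:]  7  'bbbaaab'
  27  s[4:],s[10:]  5  'bbbaa'
  28  s[10:],s[3:]  3  'bbb'

[0, 1, 2, 3, 4, 2, 5, 3, 5, 1, 3, 4, 2, 6, 4, 0, 4, 5, 3, 4, 2, 3, 1, 6, 4, 2, 7, 5, 3]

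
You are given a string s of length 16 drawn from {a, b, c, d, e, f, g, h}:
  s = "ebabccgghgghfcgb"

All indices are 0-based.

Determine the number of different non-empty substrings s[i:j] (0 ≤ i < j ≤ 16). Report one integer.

rank | idx | suffix
   0 |   2 | abccgghgghfcgb
   1 |  15 | b
   2 |   1 | babccgghgghfcgb
   3 |   3 | bccgghgghfcgb
   4 |   4 | ccgghgghfcgb
   5 |  13 | cgb
   6 |   5 | cgghgghfcgb
   7 |   0 | ebabccgghgghfcgb
   8 |  12 | fcgb
   9 |  14 | gb
  10 |   9 | gghfcgb
  11 |   6 | gghgghfcgb
  12 |  10 | ghfcgb
  13 |   7 | ghgghfcgb
  14 |  11 | hfcgb
  15 |   8 | hgghfcgb

SA = [2, 15, 1, 3, 4, 13, 5, 0, 12, 14, 9, 6, 10, 7, 11, 8]
[i] adj suffixes → lcp
  [1] 2/15 → 0 ('')
  [2] 15/1 → 1 ('b')
  [3] 1/3 → 1 ('b')
  [4] 3/4 → 0 ('')
  [5] 4/13 → 1 ('c')
  [6] 13/5 → 2 ('cg')
  [7] 5/0 → 0 ('')
  [8] 0/12 → 0 ('')
  [9] 12/14 → 0 ('')
  [10] 14/9 → 1 ('g')
  [11] 9/6 → 3 ('ggh')
  [12] 6/10 → 1 ('g')
  [13] 10/7 → 2 ('gh')
  [14] 7/11 → 0 ('')
  [15] 11/8 → 1 ('h')

n(n+1)/2 = 16·17/2 = 136
Σ LCP = 0 + 0 + 1 + 1 + 0 + 1 + 2 + 0 + 0 + 0 + 1 + 3 + 1 + 2 + 0 + 1 = 13
distinct = 136 − 13 = 123

123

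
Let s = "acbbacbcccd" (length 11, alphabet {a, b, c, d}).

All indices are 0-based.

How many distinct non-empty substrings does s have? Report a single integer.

sorted suffixes:
  #0 SA[0]=0  'acbbacbcccd'
  #1 SA[1]=4  'acbcccd'
  #2 SA[2]=3  'bacbcccd'
  #3 SA[3]=2  'bbacbcccd'
  #4 SA[4]=6  'bcccd'
  #5 SA[5]=1  'cbbacbcccd'
  #6 SA[6]=5  'cbcccd'
  #7 SA[7]=7  'cccd'
  #8 SA[8]=8  'ccd'
  #9 SA[9]=9  'cd'
  #10 SA[10]=10  'd'

SA = [0, 4, 3, 2, 6, 1, 5, 7, 8, 9, 10]
[i] adj suffixes → lcp
  [1] 0/4 → 3 ('acb')
  [2] 4/3 → 0 ('')
  [3] 3/2 → 1 ('b')
  [4] 2/6 → 1 ('b')
  [5] 6/1 → 0 ('')
  [6] 1/5 → 2 ('cb')
  [7] 5/7 → 1 ('c')
  [8] 7/8 → 2 ('cc')
  [9] 8/9 → 1 ('c')
  [10] 9/10 → 0 ('')

n(n+1)/2 = 11·12/2 = 66
Σ LCP = 0 + 3 + 0 + 1 + 1 + 0 + 2 + 1 + 2 + 1 + 0 = 11
distinct = 66 − 11 = 55

55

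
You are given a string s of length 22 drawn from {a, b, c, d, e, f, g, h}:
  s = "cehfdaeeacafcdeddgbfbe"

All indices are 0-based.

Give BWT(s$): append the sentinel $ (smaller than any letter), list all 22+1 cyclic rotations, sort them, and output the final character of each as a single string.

rank  rotation                 last
    0  $cehfdaeeacafcdeddgbfbe  e
    1  acafcdeddgbfbe$cehfdaee  e
    2  aeeacafcdeddgbfbe$cehfd  d
    3  afcdeddgbfbe$cehfdaeeac  c
    4  be$cehfdaeeacafcdeddgbf  f
    5  bfbe$cehfdaeeacafcdeddg  g
    6  cafcdeddgbfbe$cehfdaeea  a
    7  cdeddgbfbe$cehfdaeeacaf  f
    8  cehfdaeeacafcdeddgbfbe$  $
    9  daeeacafcdeddgbfbe$cehf  f
   10  ddgbfbe$cehfdaeeacafcde  e
   11  deddgbfbe$cehfdaeeacafc  c
   12  dgbfbe$cehfdaeeacafcded  d
   13  e$cehfdaeeacafcdeddgbfb  b
   14  eacafcdeddgbfbe$cehfdae  e
   15  eddgbfbe$cehfdaeeacafcd  d
   16  eeacafcdeddgbfbe$cehfda  a
   17  ehfdaeeacafcdeddgbfbe$c  c
   18  fbe$cehfdaeeacafcdeddgb  b
   19  fcdeddgbfbe$cehfdaeeaca  a
   20  fdaeeacafcdeddgbfbe$ceh  h
   21  gbfbe$cehfdaeeacafcdedd  d
   22  hfdaeeacafcdeddgbfbe$ce  e

eedcfgaf$fecdbedacbahde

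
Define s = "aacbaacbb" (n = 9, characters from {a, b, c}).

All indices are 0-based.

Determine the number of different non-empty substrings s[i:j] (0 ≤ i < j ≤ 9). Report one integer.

rank→(start, suffix):
  0 → (0, 'aacbaacbb')
  1 → (4, 'aacbb')
  2 → (1, 'acbaacbb')
  3 → (5, 'acbb')
  4 → (8, 'b')
  5 → (3, 'baacbb')
  6 → (7, 'bb')
  7 → (2, 'cbaacbb')
  8 → (6, 'cbb')

SA = [0, 4, 1, 5, 8, 3, 7, 2, 6]
i: (SA[i-1],SA[i]) lcp shared
  1: (0,4) 4 'aacb'
  2: (4,1) 1 'a'
  3: (1,5) 3 'acb'
  4: (5,8) 0 ''
  5: (8,3) 1 'b'
  6: (3,7) 1 'b'
  7: (7,2) 0 ''
  8: (2,6) 2 'cb'

n(n+1)/2 = 9·10/2 = 45
Σ LCP = 0 + 4 + 1 + 3 + 0 + 1 + 1 + 0 + 2 = 12
distinct = 45 − 12 = 33

33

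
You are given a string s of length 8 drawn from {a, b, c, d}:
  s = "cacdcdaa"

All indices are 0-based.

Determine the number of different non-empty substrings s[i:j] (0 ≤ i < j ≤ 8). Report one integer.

sorted suffixes:
  #0 SA[0]=7  'a'
  #1 SA[1]=6  'aa'
  #2 SA[2]=1  'acdcdaa'
  #3 SA[3]=0  'cacdcdaa'
  #4 SA[4]=4  'cdaa'
  #5 SA[5]=2  'cdcdaa'
  #6 SA[6]=5  'daa'
  #7 SA[7]=3  'dcdaa'

SA = [7, 6, 1, 0, 4, 2, 5, 3]
i: (SA[i-1],SA[i]) lcp shared
  1: (7,6) 1 'a'
  2: (6,1) 1 'a'
  3: (1,0) 0 ''
  4: (0,4) 1 'c'
  5: (4,2) 2 'cd'
  6: (2,5) 0 ''
  7: (5,3) 1 'd'

n(n+1)/2 = 8·9/2 = 36
Σ LCP = 0 + 1 + 1 + 0 + 1 + 2 + 0 + 1 = 6
distinct = 36 − 6 = 30

30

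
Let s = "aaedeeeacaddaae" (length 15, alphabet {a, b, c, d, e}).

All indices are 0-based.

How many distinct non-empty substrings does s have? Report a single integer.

rank→(start, suffix):
  0 → (12, 'aae')
  1 → (0, 'aaedeeeacaddaae')
  2 → (7, 'acaddaae')
  3 → (9, 'addaae')
  4 → (13, 'ae')
  5 → (1, 'aedeeeacaddaae')
  6 → (8, 'caddaae')
  7 → (11, 'daae')
  8 → (10, 'ddaae')
  9 → (3, 'deeeacaddaae')
  10 → (14, 'e')
  11 → (6, 'eacaddaae')
  12 → (2, 'edeeeacaddaae')
  13 → (5, 'eeacaddaae')
  14 → (4, 'eeeacaddaae')

SA = [12, 0, 7, 9, 13, 1, 8, 11, 10, 3, 14, 6, 2, 5, 4]
rank  pair      lcp
   1  s[12:],s[0:]  3  'aae'
   2  s[0:],s[7:]  1  'a'
   3  s[7:],s[9:]  1  'a'
   4  s[9:],s[13:]  1  'a'
   5  s[13:],s[1:]  2  'ae'
   6  s[1:],s[8:]  0  ''
   7  s[8:],s[11:]  0  ''
   8  s[11:],s[10:]  1  'd'
   9  s[10:],s[3:]  1  'd'
  10  s[3:],s[14:]  0  ''
  11  s[14:],s[6:]  1  'e'
  12  s[6:],s[2:]  1  'e'
  13  s[2:],s[5:]  1  'e'
  14  s[5:],s[4:]  2  'ee'

n(n+1)/2 = 15·16/2 = 120
Σ LCP = 0 + 3 + 1 + 1 + 1 + 2 + 0 + 0 + 1 + 1 + 0 + 1 + 1 + 1 + 2 = 15
distinct = 120 − 15 = 105

105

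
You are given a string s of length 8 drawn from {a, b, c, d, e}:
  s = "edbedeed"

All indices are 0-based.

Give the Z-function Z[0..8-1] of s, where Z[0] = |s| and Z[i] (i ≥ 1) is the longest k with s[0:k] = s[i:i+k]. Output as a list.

Z[0]=8
i=1: fresh scan; Z[1]=0
i=2: fresh scan; Z[2]=0
i=3: fresh scan; Z[3]=2 grow→box=[3,5)
i=4: min(r-i=1, Z[1]=0)=0; Z[4]=0
i=5: fresh scan; Z[5]=1 grow→box=[5,6)
i=6: fresh scan; Z[6]=2 grow→box=[6,8)
i=7: min(r-i=1, Z[1]=0)=0; Z[7]=0

[8, 0, 0, 2, 0, 1, 2, 0]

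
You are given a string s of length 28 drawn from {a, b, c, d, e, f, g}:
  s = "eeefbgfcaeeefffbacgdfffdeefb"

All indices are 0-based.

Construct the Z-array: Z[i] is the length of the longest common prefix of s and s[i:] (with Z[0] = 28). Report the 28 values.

[28, 2, 1, 0, 0, 0, 0, 0, 0, 4, 2, 1, 0, 0, 0, 0, 0, 0, 0, 0, 0, 0, 0, 0, 2, 1, 0, 0]

Z[0]=28
i=1: outside box; Z[1]=2 grow→box=[1,3)
i=2: min(r-i=1, Z[1]=2)=1; Z[2]=1
i=3: outside box; Z[3]=0
i=4: outside box; Z[4]=0
i=5: outside box; Z[5]=0
i=6: outside box; Z[6]=0
i=7: outside box; Z[7]=0
i=8: outside box; Z[8]=0
i=9: outside box; Z[9]=4 grow→box=[9,13)
i=10: min(r-i=3, Z[1]=2)=2; Z[10]=2
i=11: min(r-i=2, Z[2]=1)=1; Z[11]=1
i=12: min(r-i=1, Z[3]=0)=0; Z[12]=0
i=13: outside box; Z[13]=0
i=14: outside box; Z[14]=0
i=15: outside box; Z[15]=0
i=16: outside box; Z[16]=0
i=17: outside box; Z[17]=0
i=18: outside box; Z[18]=0
i=19: outside box; Z[19]=0
i=20: outside box; Z[20]=0
i=21: outside box; Z[21]=0
i=22: outside box; Z[22]=0
i=23: outside box; Z[23]=0
i=24: outside box; Z[24]=2 grow→box=[24,26)
i=25: min(r-i=1, Z[1]=2)=1; Z[25]=1
i=26: outside box; Z[26]=0
i=27: outside box; Z[27]=0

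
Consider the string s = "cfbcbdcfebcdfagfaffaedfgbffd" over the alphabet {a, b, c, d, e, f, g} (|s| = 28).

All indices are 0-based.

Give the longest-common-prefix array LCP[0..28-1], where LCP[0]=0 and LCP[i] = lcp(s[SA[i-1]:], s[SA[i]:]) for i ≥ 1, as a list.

sorted suffixes:
  #0 SA[0]=19  'aedfgbffd'
  #1 SA[1]=16  'affaedfgbffd'
  #2 SA[2]=13  'agfaffaedfgbffd'
  #3 SA[3]=2  'bcbdcfebcdfagfaffaedfgbffd'
  #4 SA[4]=9  'bcdfagfaffaedfgbffd'
  #5 SA[5]=4  'bdcfebcdfagfaffaedfgbffd'
  #6 SA[6]=24  'bffd'
  #7 SA[7]=3  'cbdcfebcdfagfaffaedfgbffd'
  #8 SA[8]=10  'cdfagfaffaedfgbffd'
  #9 SA[9]=0  'cfbcbdcfebcdfagfaffaedfgbffd'
  #10 SA[10]=6  'cfebcdfagfaffaedfgbffd'
  #11 SA[11]=27  'd'
  #12 SA[12]=5  'dcfebcdfagfaffaedfgbffd'
  #13 SA[13]=11  'dfagfaffaedfgbffd'
  #14 SA[14]=21  'dfgbffd'
  #15 SA[15]=8  'ebcdfagfaffaedfgbffd'
  #16 SA[16]=20  'edfgbffd'
  #17 SA[17]=18  'faedfgbffd'
  #18 SA[18]=15  'faffaedfgbffd'
  #19 SA[19]=12  'fagfaffaedfgbffd'
  #20 SA[20]=1  'fbcbdcfebcdfagfaffaedfgbffd'
  #21 SA[21]=26  'fd'
  #22 SA[22]=7  'febcdfagfaffaedfgbffd'
  #23 SA[23]=17  'ffaedfgbffd'
  #24 SA[24]=25  'ffd'
  #25 SA[25]=22  'fgbffd'
  #26 SA[26]=23  'gbffd'
  #27 SA[27]=14  'gfaffaedfgbffd'

SA = [19, 16, 13, 2, 9, 4, 24, 3, 10, 0, 6, 27, 5, 11, 21, 8, 20, 18, 15, 12, 1, 26, 7, 17, 25, 22, 23, 14]
rank  pair      lcp
   1  s[19:],s[16:]  1  'a'
   2  s[16:],s[13:]  1  'a'
   3  s[13:],s[2:]  0  ''
   4  s[2:],s[9:]  2  'bc'
   5  s[9:],s[4:]  1  'b'
   6  s[4:],s[24:]  1  'b'
   7  s[24:],s[3:]  0  ''
   8  s[3:],s[10:]  1  'c'
   9  s[10:],s[0:]  1  'c'
  10  s[0:],s[6:]  2  'cf'
  11  s[6:],s[27:]  0  ''
  12  s[27:],s[5:]  1  'd'
  13  s[5:],s[11:]  1  'd'
  14  s[11:],s[21:]  2  'df'
  15  s[21:],s[8:]  0  ''
  16  s[8:],s[20:]  1  'e'
  17  s[20:],s[18:]  0  ''
  18  s[18:],s[15:]  2  'fa'
  19  s[15:],s[12:]  2  'fa'
  20  s[12:],s[1:]  1  'f'
  21  s[1:],s[26:]  1  'f'
  22  s[26:],s[7:]  1  'f'
  23  s[7:],s[17:]  1  'f'
  24  s[17:],s[25:]  2  'ff'
  25  s[25:],s[22:]  1  'f'
  26  s[22:],s[23:]  0  ''
  27  s[23:],s[14:]  1  'g'

[0, 1, 1, 0, 2, 1, 1, 0, 1, 1, 2, 0, 1, 1, 2, 0, 1, 0, 2, 2, 1, 1, 1, 1, 2, 1, 0, 1]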